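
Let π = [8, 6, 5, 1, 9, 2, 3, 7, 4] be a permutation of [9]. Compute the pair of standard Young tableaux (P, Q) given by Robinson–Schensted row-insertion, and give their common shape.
P = [1, 2, 3, 4] / [5, 7] / [6, 9] / [8];  Q = [1, 5, 7, 8] / [2, 6] / [3, 9] / [4];  common shape = (4, 2, 2, 1)

Row-insert the values π_1, π_2, … into P one at a time, bumping the leftmost entry strictly greater than the inserted value down to the next row. The recording tableau Q records, in position (i, j), the step at which that cell was added to P.
  Insert 8 (step 1): P = [8];  Q = [1]
  Insert 6 (step 2): P = [6] / [8];  Q = [1] / [2]
  Insert 5 (step 3): P = [5] / [6] / [8];  Q = [1] / [2] / [3]
  Insert 1 (step 4): P = [1] / [5] / [6] / [8];  Q = [1] / [2] / [3] / [4]
  Insert 9 (step 5): P = [1, 9] / [5] / [6] / [8];  Q = [1, 5] / [2] / [3] / [4]
  Insert 2 (step 6): P = [1, 2] / [5, 9] / [6] / [8];  Q = [1, 5] / [2, 6] / [3] / [4]
  Insert 3 (step 7): P = [1, 2, 3] / [5, 9] / [6] / [8];  Q = [1, 5, 7] / [2, 6] / [3] / [4]
  Insert 7 (step 8): P = [1, 2, 3, 7] / [5, 9] / [6] / [8];  Q = [1, 5, 7, 8] / [2, 6] / [3] / [4]
  Insert 4 (step 9): P = [1, 2, 3, 4] / [5, 7] / [6, 9] / [8];  Q = [1, 5, 7, 8] / [2, 6] / [3, 9] / [4]
Final shape: (4, 2, 2, 1).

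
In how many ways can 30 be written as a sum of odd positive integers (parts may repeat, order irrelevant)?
p_odd(30) = 296

Enumerate partitions using only odd parts via the recurrence o(n, m) = o(n, m−2) + o(n−m, m) over odd m, starting from the largest odd part ≤ n. This gives p_odd(30) = 296. (Euler's theorem: equals the count of distinct-part partitions.)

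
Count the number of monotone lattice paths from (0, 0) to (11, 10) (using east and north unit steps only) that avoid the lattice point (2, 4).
Number of paths = 277641

Total paths from (0, 0) to (11, 10): C(21, 11) = 352716. Paths through (2, 4): (paths (0, 0) → (2, 4)) × (paths (2, 4) → (11, 10)) = C(6, 2) · C(15, 9) = 15 · 5005 = 75075. Avoidance count = 352716 − 75075 = 277641.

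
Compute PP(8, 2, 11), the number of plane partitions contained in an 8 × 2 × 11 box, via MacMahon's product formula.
PP(8, 2, 11) = 1057896060

Evaluate the triple product over i = 1..8, j = 1..2, k = 1..11. The factors are (2/1) · (3/2) · (4/3) · (5/4) · (6/5) · (7/6) · (8/7) · (9/8) · … (176 factors total). The numerators and denominators telescope so the product is an integer; carrying out the multiplication exactly gives PP(8, 2, 11) = 1057896060.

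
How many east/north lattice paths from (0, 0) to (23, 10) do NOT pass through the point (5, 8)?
Number of paths = 92316510

Total paths from (0, 0) to (23, 10): C(33, 23) = 92561040. Paths through (5, 8): (paths (0, 0) → (5, 8)) × (paths (5, 8) → (23, 10)) = C(13, 5) · C(20, 18) = 1287 · 190 = 244530. Avoidance count = 92561040 − 244530 = 92316510.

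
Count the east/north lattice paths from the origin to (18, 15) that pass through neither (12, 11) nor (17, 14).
Number of paths = 374289626

Inclusion–exclusion. Total paths: C(33, 18) = 1037158320. Through P₁: C(23, 12)·C(10, 6) = 283936380. Through P₂: C(31, 17)·C(2, 1) = 530365050. Since P₁ is strictly southwest of P₂, a monotone path through both must visit P₁ then P₂; paths through both = C(23, 12)·C(8, 5)·C(2, 1) = 151432736. Avoid both = 1037158320 − 283936380 − 530365050 + 151432736 = 374289626.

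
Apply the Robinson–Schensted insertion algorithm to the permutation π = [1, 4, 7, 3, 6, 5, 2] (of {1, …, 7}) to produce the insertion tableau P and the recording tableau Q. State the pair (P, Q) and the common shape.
P = [1, 2, 5] / [3, 6] / [4] / [7];  Q = [1, 2, 3] / [4, 5] / [6] / [7];  common shape = (3, 2, 1, 1)

Row-insert the values π_1, π_2, … into P one at a time, bumping the leftmost entry strictly greater than the inserted value down to the next row. The recording tableau Q records, in position (i, j), the step at which that cell was added to P.
  Insert 1 (step 1): P = [1];  Q = [1]
  Insert 4 (step 2): P = [1, 4];  Q = [1, 2]
  Insert 7 (step 3): P = [1, 4, 7];  Q = [1, 2, 3]
  Insert 3 (step 4): P = [1, 3, 7] / [4];  Q = [1, 2, 3] / [4]
  Insert 6 (step 5): P = [1, 3, 6] / [4, 7];  Q = [1, 2, 3] / [4, 5]
  Insert 5 (step 6): P = [1, 3, 5] / [4, 6] / [7];  Q = [1, 2, 3] / [4, 5] / [6]
  Insert 2 (step 7): P = [1, 2, 5] / [3, 6] / [4] / [7];  Q = [1, 2, 3] / [4, 5] / [6] / [7]
Final shape: (3, 2, 1, 1).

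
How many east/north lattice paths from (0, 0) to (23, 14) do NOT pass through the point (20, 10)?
Number of paths = 5055511275

Total paths from (0, 0) to (23, 14): C(37, 23) = 6107086800. Paths through (20, 10): (paths (0, 0) → (20, 10)) × (paths (20, 10) → (23, 14)) = C(30, 20) · C(7, 3) = 30045015 · 35 = 1051575525. Avoidance count = 6107086800 − 1051575525 = 5055511275.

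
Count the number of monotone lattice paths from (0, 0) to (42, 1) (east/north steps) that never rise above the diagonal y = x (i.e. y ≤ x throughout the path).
Number of paths = 42

By the reflection principle (André's argument), the number of monotone paths to (42, 1) with n ≤ m that never go above y = x is C(43, 42) − C(43, 43) = 43 − 1 = 42.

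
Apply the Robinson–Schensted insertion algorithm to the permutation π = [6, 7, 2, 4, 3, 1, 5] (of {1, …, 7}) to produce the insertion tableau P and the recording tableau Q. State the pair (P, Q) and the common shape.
P = [1, 3, 5] / [2, 7] / [4] / [6];  Q = [1, 2, 7] / [3, 4] / [5] / [6];  common shape = (3, 2, 1, 1)

Row-insert the values π_1, π_2, … into P one at a time, bumping the leftmost entry strictly greater than the inserted value down to the next row. The recording tableau Q records, in position (i, j), the step at which that cell was added to P.
  Insert 6 (step 1): P = [6];  Q = [1]
  Insert 7 (step 2): P = [6, 7];  Q = [1, 2]
  Insert 2 (step 3): P = [2, 7] / [6];  Q = [1, 2] / [3]
  Insert 4 (step 4): P = [2, 4] / [6, 7];  Q = [1, 2] / [3, 4]
  Insert 3 (step 5): P = [2, 3] / [4, 7] / [6];  Q = [1, 2] / [3, 4] / [5]
  Insert 1 (step 6): P = [1, 3] / [2, 7] / [4] / [6];  Q = [1, 2] / [3, 4] / [5] / [6]
  Insert 5 (step 7): P = [1, 3, 5] / [2, 7] / [4] / [6];  Q = [1, 2, 7] / [3, 4] / [5] / [6]
Final shape: (3, 2, 1, 1).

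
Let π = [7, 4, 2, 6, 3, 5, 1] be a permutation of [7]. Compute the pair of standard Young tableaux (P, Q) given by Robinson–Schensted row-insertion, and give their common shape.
P = [1, 3, 5] / [2, 6] / [4] / [7];  Q = [1, 4, 6] / [2, 5] / [3] / [7];  common shape = (3, 2, 1, 1)

Row-insert the values π_1, π_2, … into P one at a time, bumping the leftmost entry strictly greater than the inserted value down to the next row. The recording tableau Q records, in position (i, j), the step at which that cell was added to P.
  Insert 7 (step 1): P = [7];  Q = [1]
  Insert 4 (step 2): P = [4] / [7];  Q = [1] / [2]
  Insert 2 (step 3): P = [2] / [4] / [7];  Q = [1] / [2] / [3]
  Insert 6 (step 4): P = [2, 6] / [4] / [7];  Q = [1, 4] / [2] / [3]
  Insert 3 (step 5): P = [2, 3] / [4, 6] / [7];  Q = [1, 4] / [2, 5] / [3]
  Insert 5 (step 6): P = [2, 3, 5] / [4, 6] / [7];  Q = [1, 4, 6] / [2, 5] / [3]
  Insert 1 (step 7): P = [1, 3, 5] / [2, 6] / [4] / [7];  Q = [1, 4, 6] / [2, 5] / [3] / [7]
Final shape: (3, 2, 1, 1).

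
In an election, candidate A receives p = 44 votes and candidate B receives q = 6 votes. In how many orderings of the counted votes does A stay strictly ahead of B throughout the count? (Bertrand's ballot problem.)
Strict-lead orderings = 12076932

Total orderings of the 50 votes with 44 for A: C(50, 44) = 15890700. By the Bertrand ballot formula (Cycle Lemma / reflection principle), the number of orderings in which A is strictly ahead of B throughout is (p − q)/(p + q) · C(p + q, p) = (44 − 6)/(44 + 6) · 15890700 = 12076932.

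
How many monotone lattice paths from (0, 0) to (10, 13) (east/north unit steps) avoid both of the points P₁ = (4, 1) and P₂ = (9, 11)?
Number of paths = 592411

Inclusion–exclusion. Total paths: C(23, 10) = 1144066. Through P₁: C(5, 4)·C(18, 6) = 92820. Through P₂: C(20, 9)·C(3, 1) = 503880. Since P₁ is strictly southwest of P₂, a monotone path through both must visit P₁ then P₂; paths through both = C(5, 4)·C(15, 5)·C(3, 1) = 45045. Avoid both = 1144066 − 92820 − 503880 + 45045 = 592411.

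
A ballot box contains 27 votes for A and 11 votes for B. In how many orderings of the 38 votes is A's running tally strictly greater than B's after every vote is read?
Strict-lead orderings = 506662016

Total orderings of the 38 votes with 27 for A: C(38, 27) = 1203322288. By the Bertrand ballot formula (Cycle Lemma / reflection principle), the number of orderings in which A is strictly ahead of B throughout is (p − q)/(p + q) · C(p + q, p) = (27 − 11)/(27 + 11) · 1203322288 = 506662016.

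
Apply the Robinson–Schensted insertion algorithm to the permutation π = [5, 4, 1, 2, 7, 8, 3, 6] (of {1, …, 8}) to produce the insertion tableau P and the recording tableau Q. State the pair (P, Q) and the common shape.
P = [1, 2, 3, 6] / [4, 7, 8] / [5];  Q = [1, 4, 5, 6] / [2, 7, 8] / [3];  common shape = (4, 3, 1)

Row-insert the values π_1, π_2, … into P one at a time, bumping the leftmost entry strictly greater than the inserted value down to the next row. The recording tableau Q records, in position (i, j), the step at which that cell was added to P.
  Insert 5 (step 1): P = [5];  Q = [1]
  Insert 4 (step 2): P = [4] / [5];  Q = [1] / [2]
  Insert 1 (step 3): P = [1] / [4] / [5];  Q = [1] / [2] / [3]
  Insert 2 (step 4): P = [1, 2] / [4] / [5];  Q = [1, 4] / [2] / [3]
  Insert 7 (step 5): P = [1, 2, 7] / [4] / [5];  Q = [1, 4, 5] / [2] / [3]
  Insert 8 (step 6): P = [1, 2, 7, 8] / [4] / [5];  Q = [1, 4, 5, 6] / [2] / [3]
  Insert 3 (step 7): P = [1, 2, 3, 8] / [4, 7] / [5];  Q = [1, 4, 5, 6] / [2, 7] / [3]
  Insert 6 (step 8): P = [1, 2, 3, 6] / [4, 7, 8] / [5];  Q = [1, 4, 5, 6] / [2, 7, 8] / [3]
Final shape: (4, 3, 1).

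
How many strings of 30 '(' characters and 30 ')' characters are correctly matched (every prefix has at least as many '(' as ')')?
C_30 = 3814986502092304

These balanced parentheses are counted by the Catalan number C_n = (1/(n + 1)) · C(2n, n). For n = 30: C_30 = (1/31) · C(60, 30) = 118264581564861424/31 = 3814986502092304.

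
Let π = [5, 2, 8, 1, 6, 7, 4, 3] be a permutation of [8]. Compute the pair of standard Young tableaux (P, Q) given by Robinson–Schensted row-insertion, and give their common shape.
P = [1, 3, 7] / [2, 4] / [5, 6] / [8];  Q = [1, 3, 6] / [2, 5] / [4, 7] / [8];  common shape = (3, 2, 2, 1)

Row-insert the values π_1, π_2, … into P one at a time, bumping the leftmost entry strictly greater than the inserted value down to the next row. The recording tableau Q records, in position (i, j), the step at which that cell was added to P.
  Insert 5 (step 1): P = [5];  Q = [1]
  Insert 2 (step 2): P = [2] / [5];  Q = [1] / [2]
  Insert 8 (step 3): P = [2, 8] / [5];  Q = [1, 3] / [2]
  Insert 1 (step 4): P = [1, 8] / [2] / [5];  Q = [1, 3] / [2] / [4]
  Insert 6 (step 5): P = [1, 6] / [2, 8] / [5];  Q = [1, 3] / [2, 5] / [4]
  Insert 7 (step 6): P = [1, 6, 7] / [2, 8] / [5];  Q = [1, 3, 6] / [2, 5] / [4]
  Insert 4 (step 7): P = [1, 4, 7] / [2, 6] / [5, 8];  Q = [1, 3, 6] / [2, 5] / [4, 7]
  Insert 3 (step 8): P = [1, 3, 7] / [2, 4] / [5, 6] / [8];  Q = [1, 3, 6] / [2, 5] / [4, 7] / [8]
Final shape: (3, 2, 2, 1).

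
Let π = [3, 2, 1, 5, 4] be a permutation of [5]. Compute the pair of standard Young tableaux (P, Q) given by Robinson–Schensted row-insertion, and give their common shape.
P = [1, 4] / [2, 5] / [3];  Q = [1, 4] / [2, 5] / [3];  common shape = (2, 2, 1)

Row-insert the values π_1, π_2, … into P one at a time, bumping the leftmost entry strictly greater than the inserted value down to the next row. The recording tableau Q records, in position (i, j), the step at which that cell was added to P.
  Insert 3 (step 1): P = [3];  Q = [1]
  Insert 2 (step 2): P = [2] / [3];  Q = [1] / [2]
  Insert 1 (step 3): P = [1] / [2] / [3];  Q = [1] / [2] / [3]
  Insert 5 (step 4): P = [1, 5] / [2] / [3];  Q = [1, 4] / [2] / [3]
  Insert 4 (step 5): P = [1, 4] / [2, 5] / [3];  Q = [1, 4] / [2, 5] / [3]
Final shape: (2, 2, 1).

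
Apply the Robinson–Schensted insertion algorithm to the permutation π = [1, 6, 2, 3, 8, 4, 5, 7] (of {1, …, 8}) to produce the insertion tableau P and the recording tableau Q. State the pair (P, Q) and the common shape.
P = [1, 2, 3, 4, 5, 7] / [6, 8];  Q = [1, 2, 4, 5, 7, 8] / [3, 6];  common shape = (6, 2)

Row-insert the values π_1, π_2, … into P one at a time, bumping the leftmost entry strictly greater than the inserted value down to the next row. The recording tableau Q records, in position (i, j), the step at which that cell was added to P.
  Insert 1 (step 1): P = [1];  Q = [1]
  Insert 6 (step 2): P = [1, 6];  Q = [1, 2]
  Insert 2 (step 3): P = [1, 2] / [6];  Q = [1, 2] / [3]
  Insert 3 (step 4): P = [1, 2, 3] / [6];  Q = [1, 2, 4] / [3]
  Insert 8 (step 5): P = [1, 2, 3, 8] / [6];  Q = [1, 2, 4, 5] / [3]
  Insert 4 (step 6): P = [1, 2, 3, 4] / [6, 8];  Q = [1, 2, 4, 5] / [3, 6]
  Insert 5 (step 7): P = [1, 2, 3, 4, 5] / [6, 8];  Q = [1, 2, 4, 5, 7] / [3, 6]
  Insert 7 (step 8): P = [1, 2, 3, 4, 5, 7] / [6, 8];  Q = [1, 2, 4, 5, 7, 8] / [3, 6]
Final shape: (6, 2).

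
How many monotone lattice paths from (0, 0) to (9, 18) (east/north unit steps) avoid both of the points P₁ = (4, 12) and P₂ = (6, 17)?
Number of paths = 3595077

Inclusion–exclusion. Total paths: C(27, 9) = 4686825. Through P₁: C(16, 4)·C(11, 5) = 840840. Through P₂: C(23, 6)·C(4, 3) = 403788. Since P₁ is strictly southwest of P₂, a monotone path through both must visit P₁ then P₂; paths through both = C(16, 4)·C(7, 2)·C(4, 3) = 152880. Avoid both = 4686825 − 840840 − 403788 + 152880 = 3595077.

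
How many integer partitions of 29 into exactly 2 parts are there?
p(29, 2 parts) = 14

Partitions of n into exactly k parts are in bijection with partitions of n − k into at most k parts (subtract 1 from each part). So p(29, exactly 2) = p(27, parts ≤ 2). Computing via the recurrence p(m, j) = p(m, j−1) + p(m−j, j) gives 14.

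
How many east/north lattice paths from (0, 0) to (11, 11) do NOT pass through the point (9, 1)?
Number of paths = 704772

Total paths from (0, 0) to (11, 11): C(22, 11) = 705432. Paths through (9, 1): (paths (0, 0) → (9, 1)) × (paths (9, 1) → (11, 11)) = C(10, 9) · C(12, 2) = 10 · 66 = 660. Avoidance count = 705432 − 660 = 704772.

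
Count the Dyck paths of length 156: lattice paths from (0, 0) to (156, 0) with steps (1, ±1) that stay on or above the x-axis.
C_78 = 73745243611532458459690151854647329239335600

These Dyck paths are counted by the Catalan number C_n = (1/(n + 1)) · C(2n, n). For n = 78: C_78 = (1/79) · C(156, 78) = 5825874245311064218315521996517139009907512400/79 = 73745243611532458459690151854647329239335600.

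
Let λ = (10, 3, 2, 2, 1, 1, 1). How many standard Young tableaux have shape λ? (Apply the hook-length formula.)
# SYT of shape (10, 3, 2, 2, 1, 1, 1) = 24249225

Hook-length formula: f^λ = n! / Π hook(c), product over all cells c of the Young diagram. For λ = (10, 3, 2, 2, 1, 1, 1), n = 20 boxes. Hook lengths by row (left-to-right, top-to-bottom): [16, 12, 9, 7, 6, 5, 4, 3, 2, 1]; [8, 4, 1]; [6, 2]; [5, 1]; [3]; [2]; [1]. Product of hooks = 100329062400. So f^λ = 20! / 100329062400 = 2432902008176640000 / 100329062400 = 24249225.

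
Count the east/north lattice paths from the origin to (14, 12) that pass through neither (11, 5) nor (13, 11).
Number of paths = 4385860

Inclusion–exclusion. Total paths: C(26, 14) = 9657700. Through P₁: C(16, 11)·C(10, 3) = 524160. Through P₂: C(24, 13)·C(2, 1) = 4992288. Since P₁ is strictly southwest of P₂, a monotone path through both must visit P₁ then P₂; paths through both = C(16, 11)·C(8, 2)·C(2, 1) = 244608. Avoid both = 9657700 − 524160 − 4992288 + 244608 = 4385860.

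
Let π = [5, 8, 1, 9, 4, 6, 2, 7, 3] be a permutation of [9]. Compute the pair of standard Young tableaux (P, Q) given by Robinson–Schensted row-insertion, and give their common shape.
P = [1, 2, 3, 7] / [4, 6, 9] / [5, 8];  Q = [1, 2, 4, 8] / [3, 5, 6] / [7, 9];  common shape = (4, 3, 2)

Row-insert the values π_1, π_2, … into P one at a time, bumping the leftmost entry strictly greater than the inserted value down to the next row. The recording tableau Q records, in position (i, j), the step at which that cell was added to P.
  Insert 5 (step 1): P = [5];  Q = [1]
  Insert 8 (step 2): P = [5, 8];  Q = [1, 2]
  Insert 1 (step 3): P = [1, 8] / [5];  Q = [1, 2] / [3]
  Insert 9 (step 4): P = [1, 8, 9] / [5];  Q = [1, 2, 4] / [3]
  Insert 4 (step 5): P = [1, 4, 9] / [5, 8];  Q = [1, 2, 4] / [3, 5]
  Insert 6 (step 6): P = [1, 4, 6] / [5, 8, 9];  Q = [1, 2, 4] / [3, 5, 6]
  Insert 2 (step 7): P = [1, 2, 6] / [4, 8, 9] / [5];  Q = [1, 2, 4] / [3, 5, 6] / [7]
  Insert 7 (step 8): P = [1, 2, 6, 7] / [4, 8, 9] / [5];  Q = [1, 2, 4, 8] / [3, 5, 6] / [7]
  Insert 3 (step 9): P = [1, 2, 3, 7] / [4, 6, 9] / [5, 8];  Q = [1, 2, 4, 8] / [3, 5, 6] / [7, 9]
Final shape: (4, 3, 2).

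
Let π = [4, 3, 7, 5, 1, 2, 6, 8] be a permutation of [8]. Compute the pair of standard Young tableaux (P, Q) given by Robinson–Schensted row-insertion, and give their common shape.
P = [1, 2, 6, 8] / [3, 5] / [4, 7];  Q = [1, 3, 7, 8] / [2, 4] / [5, 6];  common shape = (4, 2, 2)

Row-insert the values π_1, π_2, … into P one at a time, bumping the leftmost entry strictly greater than the inserted value down to the next row. The recording tableau Q records, in position (i, j), the step at which that cell was added to P.
  Insert 4 (step 1): P = [4];  Q = [1]
  Insert 3 (step 2): P = [3] / [4];  Q = [1] / [2]
  Insert 7 (step 3): P = [3, 7] / [4];  Q = [1, 3] / [2]
  Insert 5 (step 4): P = [3, 5] / [4, 7];  Q = [1, 3] / [2, 4]
  Insert 1 (step 5): P = [1, 5] / [3, 7] / [4];  Q = [1, 3] / [2, 4] / [5]
  Insert 2 (step 6): P = [1, 2] / [3, 5] / [4, 7];  Q = [1, 3] / [2, 4] / [5, 6]
  Insert 6 (step 7): P = [1, 2, 6] / [3, 5] / [4, 7];  Q = [1, 3, 7] / [2, 4] / [5, 6]
  Insert 8 (step 8): P = [1, 2, 6, 8] / [3, 5] / [4, 7];  Q = [1, 3, 7, 8] / [2, 4] / [5, 6]
Final shape: (4, 2, 2).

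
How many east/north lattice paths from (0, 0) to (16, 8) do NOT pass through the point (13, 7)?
Number of paths = 425391

Total paths from (0, 0) to (16, 8): C(24, 16) = 735471. Paths through (13, 7): (paths (0, 0) → (13, 7)) × (paths (13, 7) → (16, 8)) = C(20, 13) · C(4, 3) = 77520 · 4 = 310080. Avoidance count = 735471 − 310080 = 425391.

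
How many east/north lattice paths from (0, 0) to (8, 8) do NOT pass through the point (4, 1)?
Number of paths = 11220

Total paths from (0, 0) to (8, 8): C(16, 8) = 12870. Paths through (4, 1): (paths (0, 0) → (4, 1)) × (paths (4, 1) → (8, 8)) = C(5, 4) · C(11, 4) = 5 · 330 = 1650. Avoidance count = 12870 − 1650 = 11220.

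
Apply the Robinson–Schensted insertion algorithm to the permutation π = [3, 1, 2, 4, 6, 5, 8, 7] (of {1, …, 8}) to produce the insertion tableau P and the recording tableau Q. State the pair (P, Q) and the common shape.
P = [1, 2, 4, 5, 7] / [3, 6, 8];  Q = [1, 3, 4, 5, 7] / [2, 6, 8];  common shape = (5, 3)

Row-insert the values π_1, π_2, … into P one at a time, bumping the leftmost entry strictly greater than the inserted value down to the next row. The recording tableau Q records, in position (i, j), the step at which that cell was added to P.
  Insert 3 (step 1): P = [3];  Q = [1]
  Insert 1 (step 2): P = [1] / [3];  Q = [1] / [2]
  Insert 2 (step 3): P = [1, 2] / [3];  Q = [1, 3] / [2]
  Insert 4 (step 4): P = [1, 2, 4] / [3];  Q = [1, 3, 4] / [2]
  Insert 6 (step 5): P = [1, 2, 4, 6] / [3];  Q = [1, 3, 4, 5] / [2]
  Insert 5 (step 6): P = [1, 2, 4, 5] / [3, 6];  Q = [1, 3, 4, 5] / [2, 6]
  Insert 8 (step 7): P = [1, 2, 4, 5, 8] / [3, 6];  Q = [1, 3, 4, 5, 7] / [2, 6]
  Insert 7 (step 8): P = [1, 2, 4, 5, 7] / [3, 6, 8];  Q = [1, 3, 4, 5, 7] / [2, 6, 8]
Final shape: (5, 3).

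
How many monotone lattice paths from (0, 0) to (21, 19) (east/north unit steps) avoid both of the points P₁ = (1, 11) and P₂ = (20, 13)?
Number of paths = 127232963700

Inclusion–exclusion. Total paths: C(40, 21) = 131282408400. Through P₁: C(12, 1)·C(28, 20) = 37297260. Through P₂: C(33, 20)·C(7, 1) = 4012165080. Since P₁ is strictly southwest of P₂, a monotone path through both must visit P₁ then P₂; paths through both = C(12, 1)·C(21, 19)·C(7, 1) = 17640. Avoid both = 131282408400 − 37297260 − 4012165080 + 17640 = 127232963700.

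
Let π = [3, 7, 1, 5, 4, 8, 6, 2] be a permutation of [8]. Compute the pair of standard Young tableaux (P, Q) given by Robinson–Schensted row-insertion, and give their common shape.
P = [1, 2, 6] / [3, 4, 8] / [5] / [7];  Q = [1, 2, 6] / [3, 4, 7] / [5] / [8];  common shape = (3, 3, 1, 1)

Row-insert the values π_1, π_2, … into P one at a time, bumping the leftmost entry strictly greater than the inserted value down to the next row. The recording tableau Q records, in position (i, j), the step at which that cell was added to P.
  Insert 3 (step 1): P = [3];  Q = [1]
  Insert 7 (step 2): P = [3, 7];  Q = [1, 2]
  Insert 1 (step 3): P = [1, 7] / [3];  Q = [1, 2] / [3]
  Insert 5 (step 4): P = [1, 5] / [3, 7];  Q = [1, 2] / [3, 4]
  Insert 4 (step 5): P = [1, 4] / [3, 5] / [7];  Q = [1, 2] / [3, 4] / [5]
  Insert 8 (step 6): P = [1, 4, 8] / [3, 5] / [7];  Q = [1, 2, 6] / [3, 4] / [5]
  Insert 6 (step 7): P = [1, 4, 6] / [3, 5, 8] / [7];  Q = [1, 2, 6] / [3, 4, 7] / [5]
  Insert 2 (step 8): P = [1, 2, 6] / [3, 4, 8] / [5] / [7];  Q = [1, 2, 6] / [3, 4, 7] / [5] / [8]
Final shape: (3, 3, 1, 1).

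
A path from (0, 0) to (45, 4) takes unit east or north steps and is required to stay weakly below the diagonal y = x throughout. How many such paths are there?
Number of paths = 193452

By the reflection principle (André's argument), the number of monotone paths to (45, 4) with n ≤ m that never go above y = x is C(49, 45) − C(49, 46) = 211876 − 18424 = 193452.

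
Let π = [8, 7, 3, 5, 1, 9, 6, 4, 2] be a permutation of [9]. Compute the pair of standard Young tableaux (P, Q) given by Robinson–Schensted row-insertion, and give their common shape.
P = [1, 2, 6] / [3, 4] / [5, 9] / [7] / [8];  Q = [1, 4, 6] / [2, 7] / [3, 8] / [5] / [9];  common shape = (3, 2, 2, 1, 1)

Row-insert the values π_1, π_2, … into P one at a time, bumping the leftmost entry strictly greater than the inserted value down to the next row. The recording tableau Q records, in position (i, j), the step at which that cell was added to P.
  Insert 8 (step 1): P = [8];  Q = [1]
  Insert 7 (step 2): P = [7] / [8];  Q = [1] / [2]
  Insert 3 (step 3): P = [3] / [7] / [8];  Q = [1] / [2] / [3]
  Insert 5 (step 4): P = [3, 5] / [7] / [8];  Q = [1, 4] / [2] / [3]
  Insert 1 (step 5): P = [1, 5] / [3] / [7] / [8];  Q = [1, 4] / [2] / [3] / [5]
  Insert 9 (step 6): P = [1, 5, 9] / [3] / [7] / [8];  Q = [1, 4, 6] / [2] / [3] / [5]
  Insert 6 (step 7): P = [1, 5, 6] / [3, 9] / [7] / [8];  Q = [1, 4, 6] / [2, 7] / [3] / [5]
  Insert 4 (step 8): P = [1, 4, 6] / [3, 5] / [7, 9] / [8];  Q = [1, 4, 6] / [2, 7] / [3, 8] / [5]
  Insert 2 (step 9): P = [1, 2, 6] / [3, 4] / [5, 9] / [7] / [8];  Q = [1, 4, 6] / [2, 7] / [3, 8] / [5] / [9]
Final shape: (3, 2, 2, 1, 1).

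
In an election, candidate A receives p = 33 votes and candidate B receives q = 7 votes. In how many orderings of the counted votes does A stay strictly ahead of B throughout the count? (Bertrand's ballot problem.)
Strict-lead orderings = 12118314

Total orderings of the 40 votes with 33 for A: C(40, 33) = 18643560. By the Bertrand ballot formula (Cycle Lemma / reflection principle), the number of orderings in which A is strictly ahead of B throughout is (p − q)/(p + q) · C(p + q, p) = (33 − 7)/(33 + 7) · 18643560 = 12118314.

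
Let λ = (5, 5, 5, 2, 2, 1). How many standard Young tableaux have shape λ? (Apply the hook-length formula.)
# SYT of shape (5, 5, 5, 2, 2, 1) = 48498450

Hook-length formula: f^λ = n! / Π hook(c), product over all cells c of the Young diagram. For λ = (5, 5, 5, 2, 2, 1), n = 20 boxes. Hook lengths by row (left-to-right, top-to-bottom): [10, 8, 5, 4, 3]; [9, 7, 4, 3, 2]; [8, 6, 3, 2, 1]; [4, 2]; [3, 1]; [1]. Product of hooks = 50164531200. So f^λ = 20! / 50164531200 = 2432902008176640000 / 50164531200 = 48498450.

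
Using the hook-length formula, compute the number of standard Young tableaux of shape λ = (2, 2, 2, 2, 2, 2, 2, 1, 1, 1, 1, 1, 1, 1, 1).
# SYT of shape (2, 2, 2, 2, 2, 2, 2, 1, 1, 1, 1, 1, 1, 1, 1) = 95931

Hook-length formula: f^λ = n! / Π hook(c), product over all cells c of the Young diagram. For λ = (2, 2, 2, 2, 2, 2, 2, 1, 1, 1, 1, 1, 1, 1, 1), n = 22 boxes. Hook lengths by row (left-to-right, top-to-bottom): [16, 7]; [15, 6]; [14, 5]; [13, 4]; [12, 3]; [11, 2]; [10, 1]; [8]; [7]; [6]; [5]; [4]; [3]; [2]; [1]. Product of hooks = 11716762337280000. So f^λ = 22! / 11716762337280000 = 1124000727777607680000 / 11716762337280000 = 95931.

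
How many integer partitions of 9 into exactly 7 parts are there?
p(9, 7 parts) = 2

Partitions of n into exactly k parts ↔ partitions of n − k into at most k parts (subtract 1 from each part). For n = 9, k = 7, the partitions are: 3+1+1+1+1+1+1, 2+2+1+1+1+1+1. Count = 2.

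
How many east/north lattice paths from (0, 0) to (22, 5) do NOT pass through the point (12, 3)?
Number of paths = 50700

Total paths from (0, 0) to (22, 5): C(27, 22) = 80730. Paths through (12, 3): (paths (0, 0) → (12, 3)) × (paths (12, 3) → (22, 5)) = C(15, 12) · C(12, 10) = 455 · 66 = 30030. Avoidance count = 80730 − 30030 = 50700.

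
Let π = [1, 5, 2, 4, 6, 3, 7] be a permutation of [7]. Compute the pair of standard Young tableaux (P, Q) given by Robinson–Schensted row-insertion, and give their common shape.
P = [1, 2, 3, 6, 7] / [4] / [5];  Q = [1, 2, 4, 5, 7] / [3] / [6];  common shape = (5, 1, 1)

Row-insert the values π_1, π_2, … into P one at a time, bumping the leftmost entry strictly greater than the inserted value down to the next row. The recording tableau Q records, in position (i, j), the step at which that cell was added to P.
  Insert 1 (step 1): P = [1];  Q = [1]
  Insert 5 (step 2): P = [1, 5];  Q = [1, 2]
  Insert 2 (step 3): P = [1, 2] / [5];  Q = [1, 2] / [3]
  Insert 4 (step 4): P = [1, 2, 4] / [5];  Q = [1, 2, 4] / [3]
  Insert 6 (step 5): P = [1, 2, 4, 6] / [5];  Q = [1, 2, 4, 5] / [3]
  Insert 3 (step 6): P = [1, 2, 3, 6] / [4] / [5];  Q = [1, 2, 4, 5] / [3] / [6]
  Insert 7 (step 7): P = [1, 2, 3, 6, 7] / [4] / [5];  Q = [1, 2, 4, 5, 7] / [3] / [6]
Final shape: (5, 1, 1).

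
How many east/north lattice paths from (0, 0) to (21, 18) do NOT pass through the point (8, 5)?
Number of paths = 48973571790

Total paths from (0, 0) to (21, 18): C(39, 21) = 62359143990. Paths through (8, 5): (paths (0, 0) → (8, 5)) × (paths (8, 5) → (21, 18)) = C(13, 8) · C(26, 13) = 1287 · 10400600 = 13385572200. Avoidance count = 62359143990 − 13385572200 = 48973571790.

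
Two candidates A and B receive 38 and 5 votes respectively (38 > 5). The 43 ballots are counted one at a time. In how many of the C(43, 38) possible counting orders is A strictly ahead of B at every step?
Strict-lead orderings = 738738

Total orderings of the 43 votes with 38 for A: C(43, 38) = 962598. By the Bertrand ballot formula (Cycle Lemma / reflection principle), the number of orderings in which A is strictly ahead of B throughout is (p − q)/(p + q) · C(p + q, p) = (38 − 5)/(38 + 5) · 962598 = 738738.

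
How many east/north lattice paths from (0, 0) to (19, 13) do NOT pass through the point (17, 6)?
Number of paths = 343739508

Total paths from (0, 0) to (19, 13): C(32, 19) = 347373600. Paths through (17, 6): (paths (0, 0) → (17, 6)) × (paths (17, 6) → (19, 13)) = C(23, 17) · C(9, 2) = 100947 · 36 = 3634092. Avoidance count = 347373600 − 3634092 = 343739508.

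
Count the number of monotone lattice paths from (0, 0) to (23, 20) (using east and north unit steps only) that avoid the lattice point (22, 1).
Number of paths = 960566917760

Total paths from (0, 0) to (23, 20): C(43, 23) = 960566918220. Paths through (22, 1): (paths (0, 0) → (22, 1)) × (paths (22, 1) → (23, 20)) = C(23, 22) · C(20, 1) = 23 · 20 = 460. Avoidance count = 960566918220 − 460 = 960566917760.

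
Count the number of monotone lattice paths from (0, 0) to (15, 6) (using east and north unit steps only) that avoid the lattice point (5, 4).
Number of paths = 45948

Total paths from (0, 0) to (15, 6): C(21, 15) = 54264. Paths through (5, 4): (paths (0, 0) → (5, 4)) × (paths (5, 4) → (15, 6)) = C(9, 5) · C(12, 10) = 126 · 66 = 8316. Avoidance count = 54264 − 8316 = 45948.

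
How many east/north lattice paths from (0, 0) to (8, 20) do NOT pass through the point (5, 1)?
Number of paths = 3098865

Total paths from (0, 0) to (8, 20): C(28, 8) = 3108105. Paths through (5, 1): (paths (0, 0) → (5, 1)) × (paths (5, 1) → (8, 20)) = C(6, 5) · C(22, 3) = 6 · 1540 = 9240. Avoidance count = 3108105 − 9240 = 3098865.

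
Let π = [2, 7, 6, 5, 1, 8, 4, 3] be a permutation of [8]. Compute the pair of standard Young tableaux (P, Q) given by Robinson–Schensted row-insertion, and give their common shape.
P = [1, 3, 8] / [2, 4] / [5] / [6] / [7];  Q = [1, 2, 6] / [3, 7] / [4] / [5] / [8];  common shape = (3, 2, 1, 1, 1)

Row-insert the values π_1, π_2, … into P one at a time, bumping the leftmost entry strictly greater than the inserted value down to the next row. The recording tableau Q records, in position (i, j), the step at which that cell was added to P.
  Insert 2 (step 1): P = [2];  Q = [1]
  Insert 7 (step 2): P = [2, 7];  Q = [1, 2]
  Insert 6 (step 3): P = [2, 6] / [7];  Q = [1, 2] / [3]
  Insert 5 (step 4): P = [2, 5] / [6] / [7];  Q = [1, 2] / [3] / [4]
  Insert 1 (step 5): P = [1, 5] / [2] / [6] / [7];  Q = [1, 2] / [3] / [4] / [5]
  Insert 8 (step 6): P = [1, 5, 8] / [2] / [6] / [7];  Q = [1, 2, 6] / [3] / [4] / [5]
  Insert 4 (step 7): P = [1, 4, 8] / [2, 5] / [6] / [7];  Q = [1, 2, 6] / [3, 7] / [4] / [5]
  Insert 3 (step 8): P = [1, 3, 8] / [2, 4] / [5] / [6] / [7];  Q = [1, 2, 6] / [3, 7] / [4] / [5] / [8]
Final shape: (3, 2, 1, 1, 1).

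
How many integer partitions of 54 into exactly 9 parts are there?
p(54, 9 parts) = 25331

Partitions of n into exactly k parts are in bijection with partitions of n − k into at most k parts (subtract 1 from each part). So p(54, exactly 9) = p(45, parts ≤ 9). Computing via the recurrence p(m, j) = p(m, j−1) + p(m−j, j) gives 25331.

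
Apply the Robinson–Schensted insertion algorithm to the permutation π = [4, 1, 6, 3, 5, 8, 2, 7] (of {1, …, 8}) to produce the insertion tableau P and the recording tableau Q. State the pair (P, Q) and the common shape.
P = [1, 2, 5, 7] / [3, 6, 8] / [4];  Q = [1, 3, 5, 6] / [2, 4, 8] / [7];  common shape = (4, 3, 1)

Row-insert the values π_1, π_2, … into P one at a time, bumping the leftmost entry strictly greater than the inserted value down to the next row. The recording tableau Q records, in position (i, j), the step at which that cell was added to P.
  Insert 4 (step 1): P = [4];  Q = [1]
  Insert 1 (step 2): P = [1] / [4];  Q = [1] / [2]
  Insert 6 (step 3): P = [1, 6] / [4];  Q = [1, 3] / [2]
  Insert 3 (step 4): P = [1, 3] / [4, 6];  Q = [1, 3] / [2, 4]
  Insert 5 (step 5): P = [1, 3, 5] / [4, 6];  Q = [1, 3, 5] / [2, 4]
  Insert 8 (step 6): P = [1, 3, 5, 8] / [4, 6];  Q = [1, 3, 5, 6] / [2, 4]
  Insert 2 (step 7): P = [1, 2, 5, 8] / [3, 6] / [4];  Q = [1, 3, 5, 6] / [2, 4] / [7]
  Insert 7 (step 8): P = [1, 2, 5, 7] / [3, 6, 8] / [4];  Q = [1, 3, 5, 6] / [2, 4, 8] / [7]
Final shape: (4, 3, 1).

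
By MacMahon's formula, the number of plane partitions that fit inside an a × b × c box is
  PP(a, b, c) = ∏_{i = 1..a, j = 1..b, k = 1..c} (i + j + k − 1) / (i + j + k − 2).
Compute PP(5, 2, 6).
PP(5, 2, 6) = 60984

Evaluate the triple product over i = 1..5, j = 1..2, k = 1..6. The factors are (2/1) · (3/2) · (4/3) · (5/4) · (6/5) · (7/6) · (3/2) · (4/3) · … (60 factors total). The numerators and denominators telescope so the product is an integer; carrying out the multiplication exactly gives PP(5, 2, 6) = 60984.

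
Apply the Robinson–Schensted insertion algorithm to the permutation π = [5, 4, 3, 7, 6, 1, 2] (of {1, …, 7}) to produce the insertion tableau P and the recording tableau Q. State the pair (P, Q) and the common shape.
P = [1, 2] / [3, 6] / [4, 7] / [5];  Q = [1, 4] / [2, 5] / [3, 7] / [6];  common shape = (2, 2, 2, 1)

Row-insert the values π_1, π_2, … into P one at a time, bumping the leftmost entry strictly greater than the inserted value down to the next row. The recording tableau Q records, in position (i, j), the step at which that cell was added to P.
  Insert 5 (step 1): P = [5];  Q = [1]
  Insert 4 (step 2): P = [4] / [5];  Q = [1] / [2]
  Insert 3 (step 3): P = [3] / [4] / [5];  Q = [1] / [2] / [3]
  Insert 7 (step 4): P = [3, 7] / [4] / [5];  Q = [1, 4] / [2] / [3]
  Insert 6 (step 5): P = [3, 6] / [4, 7] / [5];  Q = [1, 4] / [2, 5] / [3]
  Insert 1 (step 6): P = [1, 6] / [3, 7] / [4] / [5];  Q = [1, 4] / [2, 5] / [3] / [6]
  Insert 2 (step 7): P = [1, 2] / [3, 6] / [4, 7] / [5];  Q = [1, 4] / [2, 5] / [3, 7] / [6]
Final shape: (2, 2, 2, 1).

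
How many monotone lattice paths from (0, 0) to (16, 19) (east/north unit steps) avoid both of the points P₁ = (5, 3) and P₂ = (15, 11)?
Number of paths = 3282325422

Inclusion–exclusion. Total paths: C(35, 16) = 4059928950. Through P₁: C(8, 5)·C(27, 11) = 730122120. Through P₂: C(26, 15)·C(9, 1) = 69535440. Since P₁ is strictly southwest of P₂, a monotone path through both must visit P₁ then P₂; paths through both = C(8, 5)·C(18, 10)·C(9, 1) = 22054032. Avoid both = 4059928950 − 730122120 − 69535440 + 22054032 = 3282325422.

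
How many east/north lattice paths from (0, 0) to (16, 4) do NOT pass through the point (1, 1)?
Number of paths = 3213

Total paths from (0, 0) to (16, 4): C(20, 16) = 4845. Paths through (1, 1): (paths (0, 0) → (1, 1)) × (paths (1, 1) → (16, 4)) = C(2, 1) · C(18, 15) = 2 · 816 = 1632. Avoidance count = 4845 − 1632 = 3213.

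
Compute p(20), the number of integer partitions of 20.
p(20) = 627

Compute p(n) via the recurrence p(n, m) = p(n, m−1) + p(n−m, m), where p(n, m) counts partitions of n with all parts ≤ m and p(n) = p(n, n). The base cases are p(0, m) = 1 and p(n, 0) = 0 for n > 0. Filling the table yields p(20) = 627. (Euler's pentagonal recurrence is an alternative.)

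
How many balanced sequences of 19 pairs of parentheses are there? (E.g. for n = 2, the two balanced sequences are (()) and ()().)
C_19 = 1767263190

These balanced parentheses are counted by the Catalan number C_n = (1/(n + 1)) · C(2n, n). For n = 19: C_19 = (1/20) · C(38, 19) = 35345263800/20 = 1767263190.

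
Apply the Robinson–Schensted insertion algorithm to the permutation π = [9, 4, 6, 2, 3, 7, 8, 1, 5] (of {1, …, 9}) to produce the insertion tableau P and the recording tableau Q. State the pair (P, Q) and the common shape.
P = [1, 3, 5, 8] / [2, 6, 7] / [4] / [9];  Q = [1, 3, 6, 7] / [2, 5, 9] / [4] / [8];  common shape = (4, 3, 1, 1)

Row-insert the values π_1, π_2, … into P one at a time, bumping the leftmost entry strictly greater than the inserted value down to the next row. The recording tableau Q records, in position (i, j), the step at which that cell was added to P.
  Insert 9 (step 1): P = [9];  Q = [1]
  Insert 4 (step 2): P = [4] / [9];  Q = [1] / [2]
  Insert 6 (step 3): P = [4, 6] / [9];  Q = [1, 3] / [2]
  Insert 2 (step 4): P = [2, 6] / [4] / [9];  Q = [1, 3] / [2] / [4]
  Insert 3 (step 5): P = [2, 3] / [4, 6] / [9];  Q = [1, 3] / [2, 5] / [4]
  Insert 7 (step 6): P = [2, 3, 7] / [4, 6] / [9];  Q = [1, 3, 6] / [2, 5] / [4]
  Insert 8 (step 7): P = [2, 3, 7, 8] / [4, 6] / [9];  Q = [1, 3, 6, 7] / [2, 5] / [4]
  Insert 1 (step 8): P = [1, 3, 7, 8] / [2, 6] / [4] / [9];  Q = [1, 3, 6, 7] / [2, 5] / [4] / [8]
  Insert 5 (step 9): P = [1, 3, 5, 8] / [2, 6, 7] / [4] / [9];  Q = [1, 3, 6, 7] / [2, 5, 9] / [4] / [8]
Final shape: (4, 3, 1, 1).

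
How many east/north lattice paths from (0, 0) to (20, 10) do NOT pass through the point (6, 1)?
Number of paths = 24324685

Total paths from (0, 0) to (20, 10): C(30, 20) = 30045015. Paths through (6, 1): (paths (0, 0) → (6, 1)) × (paths (6, 1) → (20, 10)) = C(7, 6) · C(23, 14) = 7 · 817190 = 5720330. Avoidance count = 30045015 − 5720330 = 24324685.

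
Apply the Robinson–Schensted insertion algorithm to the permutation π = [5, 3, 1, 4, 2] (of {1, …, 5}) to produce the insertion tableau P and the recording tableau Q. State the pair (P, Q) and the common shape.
P = [1, 2] / [3, 4] / [5];  Q = [1, 4] / [2, 5] / [3];  common shape = (2, 2, 1)

Row-insert the values π_1, π_2, … into P one at a time, bumping the leftmost entry strictly greater than the inserted value down to the next row. The recording tableau Q records, in position (i, j), the step at which that cell was added to P.
  Insert 5 (step 1): P = [5];  Q = [1]
  Insert 3 (step 2): P = [3] / [5];  Q = [1] / [2]
  Insert 1 (step 3): P = [1] / [3] / [5];  Q = [1] / [2] / [3]
  Insert 4 (step 4): P = [1, 4] / [3] / [5];  Q = [1, 4] / [2] / [3]
  Insert 2 (step 5): P = [1, 2] / [3, 4] / [5];  Q = [1, 4] / [2, 5] / [3]
Final shape: (2, 2, 1).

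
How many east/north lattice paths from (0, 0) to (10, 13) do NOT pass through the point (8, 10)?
Number of paths = 706486

Total paths from (0, 0) to (10, 13): C(23, 10) = 1144066. Paths through (8, 10): (paths (0, 0) → (8, 10)) × (paths (8, 10) → (10, 13)) = C(18, 8) · C(5, 2) = 43758 · 10 = 437580. Avoidance count = 1144066 − 437580 = 706486.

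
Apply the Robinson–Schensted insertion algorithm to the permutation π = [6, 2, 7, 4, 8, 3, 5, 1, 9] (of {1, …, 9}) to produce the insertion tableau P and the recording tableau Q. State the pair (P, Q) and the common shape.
P = [1, 3, 5, 9] / [2, 7, 8] / [4] / [6];  Q = [1, 3, 5, 9] / [2, 4, 7] / [6] / [8];  common shape = (4, 3, 1, 1)

Row-insert the values π_1, π_2, … into P one at a time, bumping the leftmost entry strictly greater than the inserted value down to the next row. The recording tableau Q records, in position (i, j), the step at which that cell was added to P.
  Insert 6 (step 1): P = [6];  Q = [1]
  Insert 2 (step 2): P = [2] / [6];  Q = [1] / [2]
  Insert 7 (step 3): P = [2, 7] / [6];  Q = [1, 3] / [2]
  Insert 4 (step 4): P = [2, 4] / [6, 7];  Q = [1, 3] / [2, 4]
  Insert 8 (step 5): P = [2, 4, 8] / [6, 7];  Q = [1, 3, 5] / [2, 4]
  Insert 3 (step 6): P = [2, 3, 8] / [4, 7] / [6];  Q = [1, 3, 5] / [2, 4] / [6]
  Insert 5 (step 7): P = [2, 3, 5] / [4, 7, 8] / [6];  Q = [1, 3, 5] / [2, 4, 7] / [6]
  Insert 1 (step 8): P = [1, 3, 5] / [2, 7, 8] / [4] / [6];  Q = [1, 3, 5] / [2, 4, 7] / [6] / [8]
  Insert 9 (step 9): P = [1, 3, 5, 9] / [2, 7, 8] / [4] / [6];  Q = [1, 3, 5, 9] / [2, 4, 7] / [6] / [8]
Final shape: (4, 3, 1, 1).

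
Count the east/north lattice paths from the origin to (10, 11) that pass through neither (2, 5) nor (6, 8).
Number of paths = 210273

Inclusion–exclusion. Total paths: C(21, 10) = 352716. Through P₁: C(7, 2)·C(14, 8) = 63063. Through P₂: C(14, 6)·C(7, 4) = 105105. Since P₁ is strictly southwest of P₂, a monotone path through both must visit P₁ then P₂; paths through both = C(7, 2)·C(7, 4)·C(7, 4) = 25725. Avoid both = 352716 − 63063 − 105105 + 25725 = 210273.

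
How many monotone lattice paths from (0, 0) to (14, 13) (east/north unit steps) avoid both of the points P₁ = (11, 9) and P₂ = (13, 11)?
Number of paths = 9714548

Inclusion–exclusion. Total paths: C(27, 14) = 20058300. Through P₁: C(20, 11)·C(7, 3) = 5878600. Through P₂: C(24, 13)·C(3, 1) = 7488432. Since P₁ is strictly southwest of P₂, a monotone path through both must visit P₁ then P₂; paths through both = C(20, 11)·C(4, 2)·C(3, 1) = 3023280. Avoid both = 20058300 − 5878600 − 7488432 + 3023280 = 9714548.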